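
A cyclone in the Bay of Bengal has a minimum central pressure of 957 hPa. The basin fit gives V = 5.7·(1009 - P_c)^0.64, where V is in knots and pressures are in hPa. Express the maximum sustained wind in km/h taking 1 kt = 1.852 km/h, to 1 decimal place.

ΔP = 1009 − 957 = 52 hPa.
V ≈ 5.7 × 52^0.64 = 5.7 × 12.538 ≈ 71.469 kt.
71.469 × 1.852 ≈ 132.36 km/h → 132.4 km/h.

132.4 km/h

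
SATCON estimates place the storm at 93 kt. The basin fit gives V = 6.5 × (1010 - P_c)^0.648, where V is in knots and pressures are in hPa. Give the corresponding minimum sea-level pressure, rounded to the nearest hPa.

ΔP = (V / 6.5)^(1/0.648) = (93/6.5)^1.543.
93/6.5 = 14.308; 14.308^1.543 ≈ 60.71 hPa.
P_c = 1010 − 60.71 = 949.29 ≈ 949 hPa.

949 hPa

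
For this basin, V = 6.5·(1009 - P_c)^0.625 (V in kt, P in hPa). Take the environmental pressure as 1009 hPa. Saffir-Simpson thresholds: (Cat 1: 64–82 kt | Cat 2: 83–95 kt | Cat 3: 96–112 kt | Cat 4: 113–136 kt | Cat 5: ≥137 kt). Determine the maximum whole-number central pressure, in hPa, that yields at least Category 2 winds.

Category 2 begins at V = 83 kt.
Required ΔP = (83/6.5)^(1/0.625) = 12.769^1.600 ≈ 58.87 hPa.
P_c ≤ 1009 − 58.87 = 950.13, so the highest integer P_c is 950 hPa.

950 hPa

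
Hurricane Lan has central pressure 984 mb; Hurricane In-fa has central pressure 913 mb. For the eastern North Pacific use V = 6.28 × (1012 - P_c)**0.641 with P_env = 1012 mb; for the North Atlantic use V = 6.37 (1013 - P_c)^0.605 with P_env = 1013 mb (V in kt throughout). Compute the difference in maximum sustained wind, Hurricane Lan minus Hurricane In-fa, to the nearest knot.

-50 kt

Hurricane Lan: ΔP = 28; V ≈ 6.28 × 28^0.641 ≈ 53.16 kt.
Hurricane In-fa: ΔP = 100; V ≈ 6.37 × 100^0.605 ≈ 103.31 kt.
Difference ≈ 53.16 − 103.31 = -50.15 → -50 kt.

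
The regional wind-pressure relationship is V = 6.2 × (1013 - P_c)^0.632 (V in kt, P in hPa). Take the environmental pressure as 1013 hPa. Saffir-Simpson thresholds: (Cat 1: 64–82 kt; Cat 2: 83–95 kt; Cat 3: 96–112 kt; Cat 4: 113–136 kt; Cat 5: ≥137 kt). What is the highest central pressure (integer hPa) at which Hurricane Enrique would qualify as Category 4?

Category 4 begins at V = 113 kt.
Required ΔP = (113/6.2)^(1/0.632) = 18.226^1.582 ≈ 98.80 hPa.
P_c ≤ 1013 − 98.80 = 914.20, so the highest integer P_c is 914 hPa.

914 hPa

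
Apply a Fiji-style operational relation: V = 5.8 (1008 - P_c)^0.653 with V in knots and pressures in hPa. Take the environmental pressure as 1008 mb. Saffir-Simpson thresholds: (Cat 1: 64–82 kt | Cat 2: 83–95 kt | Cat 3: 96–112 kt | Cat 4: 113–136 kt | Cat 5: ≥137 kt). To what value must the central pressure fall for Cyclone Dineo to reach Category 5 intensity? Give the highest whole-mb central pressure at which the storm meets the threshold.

Category 5 begins at V = 137 kt.
Required ΔP = (137/5.8)^(1/0.653) = 23.621^1.531 ≈ 126.78 mb.
P_c ≤ 1008 − 126.78 = 881.22, so the highest integer P_c is 881 mb.

881 mb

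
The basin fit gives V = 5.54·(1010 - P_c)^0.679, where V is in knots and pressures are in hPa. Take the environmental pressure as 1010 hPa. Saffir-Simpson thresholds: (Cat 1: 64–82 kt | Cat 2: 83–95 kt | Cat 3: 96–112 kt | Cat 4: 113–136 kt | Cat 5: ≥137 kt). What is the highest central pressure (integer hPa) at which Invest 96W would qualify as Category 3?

Category 3 begins at V = 96 kt.
Required ΔP = (96/5.54)^(1/0.679) = 17.329^1.473 ≈ 66.74 hPa.
P_c ≤ 1010 − 66.74 = 943.26, so the highest integer P_c is 943 hPa.

943 hPa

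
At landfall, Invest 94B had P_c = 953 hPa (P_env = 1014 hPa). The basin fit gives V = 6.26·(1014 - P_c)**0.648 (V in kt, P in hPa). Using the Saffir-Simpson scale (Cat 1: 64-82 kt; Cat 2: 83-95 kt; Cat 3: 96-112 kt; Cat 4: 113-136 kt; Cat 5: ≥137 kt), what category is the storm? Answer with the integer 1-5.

2

ΔP = 1014 − 953 = 61 hPa.
V ≈ 6.26 × 61^0.648 = 6.26 × 14.35 ≈ 90 kt.
90 kt falls in the Category 2 band.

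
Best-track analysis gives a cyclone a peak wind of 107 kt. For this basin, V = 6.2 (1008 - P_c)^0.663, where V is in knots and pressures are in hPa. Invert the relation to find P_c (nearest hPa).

ΔP = (V / 6.2)^(1/0.663) = (107/6.2)^1.508.
107/6.2 = 17.258; 17.258^1.508 ≈ 73.41 hPa.
P_c = 1008 − 73.41 = 934.59 ≈ 935 hPa.

935 hPa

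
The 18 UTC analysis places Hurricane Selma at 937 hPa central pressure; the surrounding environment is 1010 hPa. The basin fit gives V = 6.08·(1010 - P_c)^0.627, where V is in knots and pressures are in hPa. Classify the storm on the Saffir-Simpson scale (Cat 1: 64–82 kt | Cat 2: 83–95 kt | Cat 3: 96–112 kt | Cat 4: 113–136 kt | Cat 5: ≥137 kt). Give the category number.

2

ΔP = 1010 − 937 = 73 hPa.
V ≈ 6.08 × 73^0.627 = 6.08 × 14.73 ≈ 90 kt.
90 kt falls in the Category 2 band.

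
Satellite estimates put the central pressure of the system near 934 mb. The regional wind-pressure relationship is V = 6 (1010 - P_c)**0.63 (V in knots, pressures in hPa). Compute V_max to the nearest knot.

92 kt

ΔP = 1010 − 934 = 76 mb.
76^0.63 ≈ 15.308.
V ≈ 6 × 15.308 ≈ 91.8 kt.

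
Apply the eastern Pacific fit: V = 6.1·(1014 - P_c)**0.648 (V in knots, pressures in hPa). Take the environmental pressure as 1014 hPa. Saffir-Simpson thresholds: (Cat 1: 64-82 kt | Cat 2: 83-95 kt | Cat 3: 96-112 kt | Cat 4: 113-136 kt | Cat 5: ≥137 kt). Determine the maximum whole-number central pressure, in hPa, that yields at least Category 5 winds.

892 hPa

Category 5 begins at V = 137 kt.
Required ΔP = (137/6.1)^(1/0.648) = 22.459^1.543 ≈ 121.75 hPa.
P_c ≤ 1014 − 121.75 = 892.25, so the highest integer P_c is 892 hPa.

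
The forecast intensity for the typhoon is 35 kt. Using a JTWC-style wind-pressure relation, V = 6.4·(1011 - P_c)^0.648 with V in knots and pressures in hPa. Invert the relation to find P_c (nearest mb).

997 mb

ΔP = (V / 6.4)^(1/0.648) = (35/6.4)^1.543.
35/6.4 = 5.469; 5.469^1.543 ≈ 13.76 mb.
P_c = 1011 − 13.76 = 997.24 ≈ 997 mb.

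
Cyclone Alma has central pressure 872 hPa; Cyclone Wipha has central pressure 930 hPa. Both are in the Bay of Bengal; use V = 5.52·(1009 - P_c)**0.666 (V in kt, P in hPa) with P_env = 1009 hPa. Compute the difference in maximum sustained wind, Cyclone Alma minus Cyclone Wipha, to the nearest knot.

45 kt

Cyclone Alma: ΔP = 137; V ≈ 5.52 × 137^0.666 ≈ 146.22 kt.
Cyclone Wipha: ΔP = 79; V ≈ 5.52 × 79^0.666 ≈ 101.33 kt.
Difference ≈ 146.22 − 101.33 = 44.89 → 45 kt.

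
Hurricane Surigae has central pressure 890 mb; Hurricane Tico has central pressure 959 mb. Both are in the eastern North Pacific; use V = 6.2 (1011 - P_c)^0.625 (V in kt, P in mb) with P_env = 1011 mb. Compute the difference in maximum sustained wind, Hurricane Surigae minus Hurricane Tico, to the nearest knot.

51 kt

Hurricane Surigae: ΔP = 121; V ≈ 6.2 × 121^0.625 ≈ 124.20 kt.
Hurricane Tico: ΔP = 52; V ≈ 6.2 × 52^0.625 ≈ 73.26 kt.
Difference ≈ 124.20 − 73.26 = 50.94 → 51 kt.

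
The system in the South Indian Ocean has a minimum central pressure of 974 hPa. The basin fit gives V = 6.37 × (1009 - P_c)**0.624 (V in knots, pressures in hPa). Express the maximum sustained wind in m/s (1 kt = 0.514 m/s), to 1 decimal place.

ΔP = 1009 − 974 = 35 hPa.
V ≈ 6.37 × 35^0.624 = 6.37 × 9.194 ≈ 58.565 kt.
58.565 × 0.514 ≈ 30.10 m/s → 30.1 m/s.

30.1 m/s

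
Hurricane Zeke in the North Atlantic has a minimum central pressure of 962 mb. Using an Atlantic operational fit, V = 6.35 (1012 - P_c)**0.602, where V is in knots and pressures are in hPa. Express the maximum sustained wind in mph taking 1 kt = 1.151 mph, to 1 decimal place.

77.0 mph

ΔP = 1012 − 962 = 50 mb.
V ≈ 6.35 × 50^0.602 = 6.35 × 10.539 ≈ 66.920 kt.
66.920 × 1.151 ≈ 77.02 mph → 77.0 mph.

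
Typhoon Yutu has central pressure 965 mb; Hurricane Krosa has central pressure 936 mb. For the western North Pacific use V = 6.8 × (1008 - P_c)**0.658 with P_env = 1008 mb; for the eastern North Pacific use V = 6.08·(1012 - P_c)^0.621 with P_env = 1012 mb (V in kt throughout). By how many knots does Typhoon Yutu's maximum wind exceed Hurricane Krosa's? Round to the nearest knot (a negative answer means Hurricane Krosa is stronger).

-9 kt

Typhoon Yutu: ΔP = 43; V ≈ 6.8 × 43^0.658 ≈ 80.79 kt.
Hurricane Krosa: ΔP = 76; V ≈ 6.08 × 76^0.621 ≈ 89.51 kt.
Difference ≈ 80.79 − 89.51 = -8.72 → -9 kt.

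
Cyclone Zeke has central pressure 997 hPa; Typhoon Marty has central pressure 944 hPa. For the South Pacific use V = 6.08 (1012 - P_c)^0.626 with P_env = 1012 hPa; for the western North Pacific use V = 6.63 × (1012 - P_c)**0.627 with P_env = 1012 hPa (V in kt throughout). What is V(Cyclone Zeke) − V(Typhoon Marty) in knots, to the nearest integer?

Cyclone Zeke: ΔP = 15; V ≈ 6.08 × 15^0.626 ≈ 33.12 kt.
Typhoon Marty: ΔP = 68; V ≈ 6.63 × 68^0.627 ≈ 93.43 kt.
Difference ≈ 33.12 − 93.43 = -60.31 → -60 kt.

-60 kt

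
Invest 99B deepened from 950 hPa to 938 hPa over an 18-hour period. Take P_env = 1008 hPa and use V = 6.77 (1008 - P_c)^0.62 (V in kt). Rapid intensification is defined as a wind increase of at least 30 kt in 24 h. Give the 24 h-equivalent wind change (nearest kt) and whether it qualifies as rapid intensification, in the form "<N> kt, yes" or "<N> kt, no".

14 kt, no

V₁: ΔP = 58, V ≈ 6.77 × 58^0.62 ≈ 83.93 kt.
V₂: ΔP = 70, V ≈ 6.77 × 70^0.62 ≈ 94.31 kt.
ΔV over 18 h = 10.38 kt → 24 h equivalent = 10.38 × 24/18 ≈ 13.84 kt.
14 kt < 30 kt ⇒ not rapid intensification.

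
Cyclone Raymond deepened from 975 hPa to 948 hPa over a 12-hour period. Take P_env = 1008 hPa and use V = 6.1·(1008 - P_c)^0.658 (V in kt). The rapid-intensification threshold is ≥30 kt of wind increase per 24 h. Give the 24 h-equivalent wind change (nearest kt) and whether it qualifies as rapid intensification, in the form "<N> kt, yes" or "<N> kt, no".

59 kt, yes

V₁: ΔP = 33, V ≈ 6.1 × 33^0.658 ≈ 60.89 kt.
V₂: ΔP = 60, V ≈ 6.1 × 60^0.658 ≈ 90.23 kt.
ΔV over 12 h = 29.34 kt → 24 h equivalent = 29.34 × 24/12 ≈ 58.68 kt.
59 kt ≥ 30 kt ⇒ rapid intensification.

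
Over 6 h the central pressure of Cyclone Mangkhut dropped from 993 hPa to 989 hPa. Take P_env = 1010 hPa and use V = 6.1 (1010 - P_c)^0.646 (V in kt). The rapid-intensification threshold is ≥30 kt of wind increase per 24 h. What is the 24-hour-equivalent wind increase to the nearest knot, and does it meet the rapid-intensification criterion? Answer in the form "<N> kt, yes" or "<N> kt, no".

22 kt, no

V₁: ΔP = 17, V ≈ 6.1 × 17^0.646 ≈ 38.04 kt.
V₂: ΔP = 21, V ≈ 6.1 × 21^0.646 ≈ 43.60 kt.
ΔV over 6 h = 5.56 kt → 24 h equivalent = 5.56 × 24/6 ≈ 22.24 kt.
22 kt < 30 kt ⇒ not rapid intensification.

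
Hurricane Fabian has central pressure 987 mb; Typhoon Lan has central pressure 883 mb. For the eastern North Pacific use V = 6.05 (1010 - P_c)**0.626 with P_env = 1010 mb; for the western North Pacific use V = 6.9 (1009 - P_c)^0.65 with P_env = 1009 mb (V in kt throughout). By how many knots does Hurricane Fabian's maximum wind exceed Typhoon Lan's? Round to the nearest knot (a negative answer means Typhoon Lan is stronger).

-117 kt

Hurricane Fabian: ΔP = 23; V ≈ 6.05 × 23^0.626 ≈ 43.07 kt.
Typhoon Lan: ΔP = 126; V ≈ 6.9 × 126^0.65 ≈ 159.99 kt.
Difference ≈ 43.07 − 159.99 = -116.92 → -117 kt.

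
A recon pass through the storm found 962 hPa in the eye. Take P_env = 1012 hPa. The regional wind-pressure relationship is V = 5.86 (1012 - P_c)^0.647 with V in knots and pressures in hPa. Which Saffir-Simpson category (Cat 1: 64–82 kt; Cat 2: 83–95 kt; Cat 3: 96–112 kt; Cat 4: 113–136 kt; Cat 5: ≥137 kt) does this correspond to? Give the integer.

ΔP = 1012 − 962 = 50 hPa.
V ≈ 5.86 × 50^0.647 = 5.86 × 12.57 ≈ 74 kt.
74 kt falls in the Category 1 band.

1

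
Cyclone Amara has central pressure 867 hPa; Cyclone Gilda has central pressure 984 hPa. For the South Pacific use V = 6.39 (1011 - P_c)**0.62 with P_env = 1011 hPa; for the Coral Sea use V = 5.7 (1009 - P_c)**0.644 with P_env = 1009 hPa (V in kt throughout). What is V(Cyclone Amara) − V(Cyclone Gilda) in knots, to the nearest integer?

Cyclone Amara: ΔP = 144; V ≈ 6.39 × 144^0.62 ≈ 139.21 kt.
Cyclone Gilda: ΔP = 25; V ≈ 5.7 × 25^0.644 ≈ 45.31 kt.
Difference ≈ 139.21 − 45.31 = 93.90 → 94 kt.

94 kt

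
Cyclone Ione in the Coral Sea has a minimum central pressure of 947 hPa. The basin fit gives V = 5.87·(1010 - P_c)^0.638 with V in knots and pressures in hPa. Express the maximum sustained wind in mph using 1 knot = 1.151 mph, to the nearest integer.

95 mph

ΔP = 1010 − 947 = 63 hPa.
V ≈ 5.87 × 63^0.638 = 5.87 × 14.060 ≈ 82.531 kt.
82.531 × 1.151 ≈ 94.99 mph → 95 mph.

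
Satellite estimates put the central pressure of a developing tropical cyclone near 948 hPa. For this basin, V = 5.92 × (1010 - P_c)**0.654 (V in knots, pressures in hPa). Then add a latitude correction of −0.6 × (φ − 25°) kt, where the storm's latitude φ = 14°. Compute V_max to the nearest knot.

ΔP = 1010 − 948 = 62 hPa.
62^0.654 ≈ 14.867.
V ≈ 5.92 × 14.867 ≈ 88.0 kt.
Latitude correction: −0.6 × (14 − 25) = 6.6 kt.
Corrected V ≈ 94.6 kt → 95 kt.

95 kt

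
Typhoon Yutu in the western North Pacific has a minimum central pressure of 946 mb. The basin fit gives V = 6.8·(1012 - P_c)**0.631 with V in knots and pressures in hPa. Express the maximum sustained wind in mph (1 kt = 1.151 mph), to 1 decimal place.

ΔP = 1012 − 946 = 66 mb.
V ≈ 6.8 × 66^0.631 = 6.8 × 14.065 ≈ 95.640 kt.
95.640 × 1.151 ≈ 110.08 mph → 110.1 mph.

110.1 mph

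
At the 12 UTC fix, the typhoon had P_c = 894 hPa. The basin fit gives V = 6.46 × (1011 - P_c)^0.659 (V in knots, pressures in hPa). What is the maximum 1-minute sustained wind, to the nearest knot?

ΔP = 1011 − 894 = 117 hPa.
117^0.659 ≈ 23.064.
V ≈ 6.46 × 23.064 ≈ 149.0 kt.

149 kt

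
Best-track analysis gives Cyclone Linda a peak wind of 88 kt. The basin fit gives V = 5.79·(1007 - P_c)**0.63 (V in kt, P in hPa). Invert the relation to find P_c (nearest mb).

ΔP = (V / 5.79)^(1/0.63) = (88/5.79)^1.587.
88/5.79 = 15.199; 15.199^1.587 ≈ 75.14 mb.
P_c = 1007 − 75.14 = 931.86 ≈ 932 mb.

932 mb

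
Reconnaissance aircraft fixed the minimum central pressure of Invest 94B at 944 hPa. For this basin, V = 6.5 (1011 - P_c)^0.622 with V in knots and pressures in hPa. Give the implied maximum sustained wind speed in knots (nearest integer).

89 kt

ΔP = 1011 − 944 = 67 hPa.
67^0.622 ≈ 13.672.
V ≈ 6.5 × 13.672 ≈ 88.9 kt.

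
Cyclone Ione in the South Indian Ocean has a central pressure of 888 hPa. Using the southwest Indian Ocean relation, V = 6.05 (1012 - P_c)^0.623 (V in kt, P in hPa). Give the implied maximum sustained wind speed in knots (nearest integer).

122 kt

ΔP = 1012 − 888 = 124 hPa.
124^0.623 ≈ 20.147.
V ≈ 6.05 × 20.147 ≈ 121.9 kt.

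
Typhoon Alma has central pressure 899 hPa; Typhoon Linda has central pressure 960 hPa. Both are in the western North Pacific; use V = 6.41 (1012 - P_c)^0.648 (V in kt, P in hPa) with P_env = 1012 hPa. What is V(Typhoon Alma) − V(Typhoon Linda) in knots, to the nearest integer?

54 kt

Typhoon Alma: ΔP = 113; V ≈ 6.41 × 113^0.648 ≈ 137.17 kt.
Typhoon Linda: ΔP = 52; V ≈ 6.41 × 52^0.648 ≈ 82.95 kt.
Difference ≈ 137.17 − 82.95 = 54.22 → 54 kt.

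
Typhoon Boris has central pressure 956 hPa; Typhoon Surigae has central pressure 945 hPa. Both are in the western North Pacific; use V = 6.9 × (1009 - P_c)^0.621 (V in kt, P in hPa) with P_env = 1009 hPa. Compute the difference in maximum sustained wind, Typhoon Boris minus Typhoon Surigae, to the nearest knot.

Typhoon Boris: ΔP = 53; V ≈ 6.9 × 53^0.621 ≈ 81.21 kt.
Typhoon Surigae: ΔP = 64; V ≈ 6.9 × 64^0.621 ≈ 91.30 kt.
Difference ≈ 81.21 − 91.30 = -10.09 → -10 kt.

-10 kt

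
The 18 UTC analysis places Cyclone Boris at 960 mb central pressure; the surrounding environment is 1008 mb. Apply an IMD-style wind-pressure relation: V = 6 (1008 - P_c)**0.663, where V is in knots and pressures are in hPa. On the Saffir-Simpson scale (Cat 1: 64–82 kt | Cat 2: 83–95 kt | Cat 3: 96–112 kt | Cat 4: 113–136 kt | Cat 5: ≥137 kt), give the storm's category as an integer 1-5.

1

ΔP = 1008 − 960 = 48 mb.
V ≈ 6 × 48^0.663 = 6 × 13.02 ≈ 78 kt.
78 kt falls in the Category 1 band.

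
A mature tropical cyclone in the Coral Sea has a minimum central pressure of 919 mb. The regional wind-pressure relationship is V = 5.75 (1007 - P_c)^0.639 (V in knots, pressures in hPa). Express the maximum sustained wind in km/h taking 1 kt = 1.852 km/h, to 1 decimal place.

186.1 km/h

ΔP = 1007 − 919 = 88 mb.
V ≈ 5.75 × 88^0.639 = 5.75 × 17.479 ≈ 100.506 kt.
100.506 × 1.852 ≈ 186.14 km/h → 186.1 km/h.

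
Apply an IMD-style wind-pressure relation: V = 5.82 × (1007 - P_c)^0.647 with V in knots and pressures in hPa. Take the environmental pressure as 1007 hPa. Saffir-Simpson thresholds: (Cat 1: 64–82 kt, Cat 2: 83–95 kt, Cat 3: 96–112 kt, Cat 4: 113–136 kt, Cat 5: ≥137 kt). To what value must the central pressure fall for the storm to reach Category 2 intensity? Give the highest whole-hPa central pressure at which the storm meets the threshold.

946 hPa

Category 2 begins at V = 83 kt.
Required ΔP = (83/5.82)^(1/0.647) = 14.261^1.546 ≈ 60.79 hPa.
P_c ≤ 1007 − 60.79 = 946.21, so the highest integer P_c is 946 hPa.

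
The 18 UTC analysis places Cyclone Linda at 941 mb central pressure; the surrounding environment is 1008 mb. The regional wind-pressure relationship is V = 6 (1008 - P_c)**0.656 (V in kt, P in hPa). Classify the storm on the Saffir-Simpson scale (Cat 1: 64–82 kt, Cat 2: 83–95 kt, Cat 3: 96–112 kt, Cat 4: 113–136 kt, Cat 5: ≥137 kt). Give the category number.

2

ΔP = 1008 − 941 = 67 mb.
V ≈ 6 × 67^0.656 = 6 × 15.77 ≈ 95 kt.
95 kt falls in the Category 2 band.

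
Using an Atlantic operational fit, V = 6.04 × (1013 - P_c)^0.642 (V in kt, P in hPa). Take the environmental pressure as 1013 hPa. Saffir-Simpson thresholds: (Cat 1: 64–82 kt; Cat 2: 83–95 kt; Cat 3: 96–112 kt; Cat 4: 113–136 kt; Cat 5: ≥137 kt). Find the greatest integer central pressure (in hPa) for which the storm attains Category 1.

973 hPa

Category 1 begins at V = 64 kt.
Required ΔP = (64/6.04)^(1/0.642) = 10.596^1.558 ≈ 39.52 hPa.
P_c ≤ 1013 − 39.52 = 973.48, so the highest integer P_c is 973 hPa.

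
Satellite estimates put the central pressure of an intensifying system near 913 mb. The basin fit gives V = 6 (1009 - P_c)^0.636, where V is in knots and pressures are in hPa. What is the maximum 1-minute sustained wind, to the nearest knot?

ΔP = 1009 − 913 = 96 mb.
96^0.636 ≈ 18.227.
V ≈ 6 × 18.227 ≈ 109.4 kt.

109 kt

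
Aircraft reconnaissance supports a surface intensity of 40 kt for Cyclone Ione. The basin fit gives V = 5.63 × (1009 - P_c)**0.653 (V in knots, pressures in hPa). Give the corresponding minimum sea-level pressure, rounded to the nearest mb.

989 mb

ΔP = (V / 5.63)^(1/0.653) = (40/5.63)^1.531.
40/5.63 = 7.105; 7.105^1.531 ≈ 20.14 mb.
P_c = 1009 − 20.14 = 988.86 ≈ 989 mb.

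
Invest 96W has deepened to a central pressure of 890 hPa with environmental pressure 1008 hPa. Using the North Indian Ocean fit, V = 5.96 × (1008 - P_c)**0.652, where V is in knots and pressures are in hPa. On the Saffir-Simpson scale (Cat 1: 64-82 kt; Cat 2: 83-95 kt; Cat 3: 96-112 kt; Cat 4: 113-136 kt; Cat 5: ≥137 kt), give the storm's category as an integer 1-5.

4

ΔP = 1008 − 890 = 118 hPa.
V ≈ 5.96 × 118^0.652 = 5.96 × 22.43 ≈ 134 kt.
134 kt falls in the Category 4 band.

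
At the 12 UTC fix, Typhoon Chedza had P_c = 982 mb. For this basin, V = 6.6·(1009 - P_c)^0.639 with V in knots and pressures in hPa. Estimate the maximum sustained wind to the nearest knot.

54 kt

ΔP = 1009 − 982 = 27 mb.
27^0.639 ≈ 8.216.
V ≈ 6.6 × 8.216 ≈ 54.2 kt.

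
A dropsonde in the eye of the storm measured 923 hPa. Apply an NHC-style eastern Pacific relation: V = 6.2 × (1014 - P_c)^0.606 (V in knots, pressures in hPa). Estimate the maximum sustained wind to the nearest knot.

ΔP = 1014 − 923 = 91 hPa.
91^0.606 ≈ 15.388.
V ≈ 6.2 × 15.388 ≈ 95.4 kt.

95 kt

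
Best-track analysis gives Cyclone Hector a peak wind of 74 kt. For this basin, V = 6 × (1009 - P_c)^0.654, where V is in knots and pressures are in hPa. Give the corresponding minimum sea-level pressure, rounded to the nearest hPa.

ΔP = (V / 6)^(1/0.654) = (74/6)^1.529.
74/6 = 12.333; 12.333^1.529 ≈ 46.59 hPa.
P_c = 1009 − 46.59 = 962.41 ≈ 962 hPa.

962 hPa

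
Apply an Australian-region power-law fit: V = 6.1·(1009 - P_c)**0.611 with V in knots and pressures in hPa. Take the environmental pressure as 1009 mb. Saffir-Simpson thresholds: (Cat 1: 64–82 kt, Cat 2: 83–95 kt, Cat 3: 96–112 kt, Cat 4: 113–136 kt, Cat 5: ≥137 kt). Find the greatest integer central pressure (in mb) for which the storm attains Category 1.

Category 1 begins at V = 64 kt.
Required ΔP = (64/6.1)^(1/0.611) = 10.492^1.637 ≈ 46.86 mb.
P_c ≤ 1009 − 46.86 = 962.14, so the highest integer P_c is 962 mb.

962 mb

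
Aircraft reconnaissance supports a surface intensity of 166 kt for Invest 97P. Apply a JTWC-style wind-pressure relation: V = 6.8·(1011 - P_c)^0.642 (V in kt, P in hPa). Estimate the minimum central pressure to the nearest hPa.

866 hPa

ΔP = (V / 6.8)^(1/0.642) = (166/6.8)^1.558.
166/6.8 = 24.412; 24.412^1.558 ≈ 145.00 hPa.
P_c = 1011 − 145.00 = 866.00 ≈ 866 hPa.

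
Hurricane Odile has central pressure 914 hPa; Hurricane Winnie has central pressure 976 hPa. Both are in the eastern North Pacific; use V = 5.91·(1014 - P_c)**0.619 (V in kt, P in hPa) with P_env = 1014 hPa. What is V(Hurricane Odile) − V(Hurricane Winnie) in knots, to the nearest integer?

46 kt

Hurricane Odile: ΔP = 100; V ≈ 5.91 × 100^0.619 ≈ 102.23 kt.
Hurricane Winnie: ΔP = 38; V ≈ 5.91 × 38^0.619 ≈ 56.17 kt.
Difference ≈ 102.23 − 56.17 = 46.06 → 46 kt.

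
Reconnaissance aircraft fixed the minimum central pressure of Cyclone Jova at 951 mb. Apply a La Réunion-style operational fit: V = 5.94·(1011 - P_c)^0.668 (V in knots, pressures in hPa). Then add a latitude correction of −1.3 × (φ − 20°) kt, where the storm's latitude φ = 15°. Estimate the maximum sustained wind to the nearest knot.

98 kt

ΔP = 1011 − 951 = 60 mb.
60^0.668 ≈ 15.410.
V ≈ 5.94 × 15.410 ≈ 91.5 kt.
Latitude correction: −1.3 × (15 − 20) = 6.5 kt.
Corrected V ≈ 98 kt → 98 kt.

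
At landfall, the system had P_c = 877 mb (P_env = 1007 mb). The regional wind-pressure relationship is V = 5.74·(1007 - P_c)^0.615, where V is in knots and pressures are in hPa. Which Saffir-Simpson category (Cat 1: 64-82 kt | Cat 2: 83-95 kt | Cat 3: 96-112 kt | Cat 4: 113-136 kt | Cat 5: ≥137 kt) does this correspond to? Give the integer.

4

ΔP = 1007 − 877 = 130 mb.
V ≈ 5.74 × 130^0.615 = 5.74 × 19.96 ≈ 115 kt.
115 kt falls in the Category 4 band.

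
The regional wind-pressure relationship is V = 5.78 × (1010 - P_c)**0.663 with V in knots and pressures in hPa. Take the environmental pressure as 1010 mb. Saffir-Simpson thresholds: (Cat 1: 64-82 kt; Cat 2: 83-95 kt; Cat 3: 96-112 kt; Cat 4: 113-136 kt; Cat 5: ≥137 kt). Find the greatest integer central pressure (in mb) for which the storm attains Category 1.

Category 1 begins at V = 64 kt.
Required ΔP = (64/5.78)^(1/0.663) = 11.073^1.508 ≈ 37.59 mb.
P_c ≤ 1010 − 37.59 = 972.41, so the highest integer P_c is 972 mb.

972 mb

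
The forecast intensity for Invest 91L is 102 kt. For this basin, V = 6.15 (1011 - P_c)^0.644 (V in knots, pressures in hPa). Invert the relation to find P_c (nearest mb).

ΔP = (V / 6.15)^(1/0.644) = (102/6.15)^1.553.
102/6.15 = 16.585; 16.585^1.553 ≈ 78.34 mb.
P_c = 1011 − 78.34 = 932.66 ≈ 933 mb.

933 mb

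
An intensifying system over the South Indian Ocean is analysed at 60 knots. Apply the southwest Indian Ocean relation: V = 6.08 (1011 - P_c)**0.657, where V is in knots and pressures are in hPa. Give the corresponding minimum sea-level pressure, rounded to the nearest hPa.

978 hPa

ΔP = (V / 6.08)^(1/0.657) = (60/6.08)^1.522.
60/6.08 = 9.868; 9.868^1.522 ≈ 32.61 hPa.
P_c = 1011 − 32.61 = 978.39 ≈ 978 hPa.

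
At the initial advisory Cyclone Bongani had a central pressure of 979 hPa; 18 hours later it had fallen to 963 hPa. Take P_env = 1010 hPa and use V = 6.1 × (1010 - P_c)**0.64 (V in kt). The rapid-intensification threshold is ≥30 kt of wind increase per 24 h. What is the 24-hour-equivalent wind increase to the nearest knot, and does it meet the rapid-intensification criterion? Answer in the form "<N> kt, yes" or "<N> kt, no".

22 kt, no

V₁: ΔP = 31, V ≈ 6.1 × 31^0.64 ≈ 54.93 kt.
V₂: ΔP = 47, V ≈ 6.1 × 47^0.64 ≈ 71.69 kt.
ΔV over 18 h = 16.76 kt → 24 h equivalent = 16.76 × 24/18 ≈ 22.35 kt.
22 kt < 30 kt ⇒ not rapid intensification.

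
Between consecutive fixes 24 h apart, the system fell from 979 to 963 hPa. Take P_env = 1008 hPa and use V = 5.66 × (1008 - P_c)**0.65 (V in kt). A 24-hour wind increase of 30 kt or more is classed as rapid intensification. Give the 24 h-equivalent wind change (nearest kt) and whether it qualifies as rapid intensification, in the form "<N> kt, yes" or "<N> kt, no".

17 kt, no

V₁: ΔP = 29, V ≈ 5.66 × 29^0.65 ≈ 50.51 kt.
V₂: ΔP = 45, V ≈ 5.66 × 45^0.65 ≈ 67.21 kt.
ΔV over 24 h = 16.70 kt → 24 h equivalent = 16.70 × 24/24 ≈ 16.70 kt.
17 kt < 30 kt ⇒ not rapid intensification.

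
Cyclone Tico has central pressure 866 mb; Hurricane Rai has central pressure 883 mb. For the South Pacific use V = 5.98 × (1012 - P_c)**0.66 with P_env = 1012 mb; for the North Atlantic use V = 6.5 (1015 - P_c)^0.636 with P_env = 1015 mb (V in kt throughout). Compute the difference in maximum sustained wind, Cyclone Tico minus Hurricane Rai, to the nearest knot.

15 kt

Cyclone Tico: ΔP = 146; V ≈ 5.98 × 146^0.66 ≈ 160.39 kt.
Hurricane Rai: ΔP = 132; V ≈ 6.5 × 132^0.636 ≈ 145.08 kt.
Difference ≈ 160.39 − 145.08 = 15.31 → 15 kt.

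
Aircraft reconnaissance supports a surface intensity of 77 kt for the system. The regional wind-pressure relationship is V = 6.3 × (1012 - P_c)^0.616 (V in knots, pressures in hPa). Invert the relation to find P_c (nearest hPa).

954 hPa

ΔP = (V / 6.3)^(1/0.616) = (77/6.3)^1.623.
77/6.3 = 12.222; 12.222^1.623 ≈ 58.19 hPa.
P_c = 1012 − 58.19 = 953.81 ≈ 954 hPa.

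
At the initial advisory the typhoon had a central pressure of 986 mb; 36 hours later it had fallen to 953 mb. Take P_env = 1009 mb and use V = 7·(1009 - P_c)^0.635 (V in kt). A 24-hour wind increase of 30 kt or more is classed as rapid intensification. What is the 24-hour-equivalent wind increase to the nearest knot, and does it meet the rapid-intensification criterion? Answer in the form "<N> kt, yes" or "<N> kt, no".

26 kt, no

V₁: ΔP = 23, V ≈ 7 × 23^0.635 ≈ 51.26 kt.
V₂: ΔP = 56, V ≈ 7 × 56^0.635 ≈ 90.20 kt.
ΔV over 36 h = 38.94 kt → 24 h equivalent = 38.94 × 24/36 ≈ 25.96 kt.
26 kt < 30 kt ⇒ not rapid intensification.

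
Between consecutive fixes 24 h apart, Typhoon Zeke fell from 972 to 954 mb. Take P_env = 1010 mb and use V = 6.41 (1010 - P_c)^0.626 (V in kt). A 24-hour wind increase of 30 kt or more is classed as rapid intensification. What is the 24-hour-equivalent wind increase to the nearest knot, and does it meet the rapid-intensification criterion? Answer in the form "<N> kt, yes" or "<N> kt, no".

17 kt, no

V₁: ΔP = 38, V ≈ 6.41 × 38^0.626 ≈ 62.49 kt.
V₂: ΔP = 56, V ≈ 6.41 × 56^0.626 ≈ 79.66 kt.
ΔV over 24 h = 17.17 kt → 24 h equivalent = 17.17 × 24/24 ≈ 17.17 kt.
17 kt < 30 kt ⇒ not rapid intensification.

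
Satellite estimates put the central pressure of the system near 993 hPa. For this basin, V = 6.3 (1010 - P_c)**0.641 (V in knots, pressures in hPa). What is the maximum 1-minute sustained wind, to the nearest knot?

39 kt

ΔP = 1010 − 993 = 17 hPa.
17^0.641 ≈ 6.148.
V ≈ 6.3 × 6.148 ≈ 38.7 kt.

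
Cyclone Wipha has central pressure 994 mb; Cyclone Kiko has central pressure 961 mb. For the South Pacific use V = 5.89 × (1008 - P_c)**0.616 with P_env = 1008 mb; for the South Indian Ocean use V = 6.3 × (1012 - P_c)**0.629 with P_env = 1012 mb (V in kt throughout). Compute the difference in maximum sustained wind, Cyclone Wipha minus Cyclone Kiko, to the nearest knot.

-45 kt

Cyclone Wipha: ΔP = 14; V ≈ 5.89 × 14^0.616 ≈ 29.93 kt.
Cyclone Kiko: ΔP = 51; V ≈ 6.3 × 51^0.629 ≈ 74.71 kt.
Difference ≈ 29.93 − 74.71 = -44.78 → -45 kt.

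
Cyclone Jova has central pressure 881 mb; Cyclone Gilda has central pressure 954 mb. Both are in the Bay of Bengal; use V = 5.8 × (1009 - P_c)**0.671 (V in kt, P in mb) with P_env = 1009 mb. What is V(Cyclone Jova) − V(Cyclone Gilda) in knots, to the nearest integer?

65 kt

Cyclone Jova: ΔP = 128; V ≈ 5.8 × 128^0.671 ≈ 150.44 kt.
Cyclone Gilda: ΔP = 55; V ≈ 5.8 × 55^0.671 ≈ 85.35 kt.
Difference ≈ 150.44 − 85.35 = 65.09 → 65 kt.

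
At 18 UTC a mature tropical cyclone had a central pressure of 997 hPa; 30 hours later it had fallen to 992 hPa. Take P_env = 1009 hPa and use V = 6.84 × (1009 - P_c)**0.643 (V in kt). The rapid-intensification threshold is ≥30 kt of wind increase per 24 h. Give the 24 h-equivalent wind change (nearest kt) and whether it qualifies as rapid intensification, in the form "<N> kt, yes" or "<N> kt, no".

7 kt, no

V₁: ΔP = 12, V ≈ 6.84 × 12^0.643 ≈ 33.80 kt.
V₂: ΔP = 17, V ≈ 6.84 × 17^0.643 ≈ 42.29 kt.
ΔV over 30 h = 8.49 kt → 24 h equivalent = 8.49 × 24/30 ≈ 6.79 kt.
7 kt < 30 kt ⇒ not rapid intensification.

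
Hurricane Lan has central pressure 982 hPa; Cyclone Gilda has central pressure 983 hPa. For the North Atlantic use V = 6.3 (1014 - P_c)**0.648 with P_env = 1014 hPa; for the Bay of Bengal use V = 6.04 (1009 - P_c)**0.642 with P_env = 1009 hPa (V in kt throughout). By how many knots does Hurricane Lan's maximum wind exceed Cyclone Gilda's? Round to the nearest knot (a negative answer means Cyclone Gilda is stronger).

11 kt

Hurricane Lan: ΔP = 32; V ≈ 6.3 × 32^0.648 ≈ 59.52 kt.
Cyclone Gilda: ΔP = 26; V ≈ 6.04 × 26^0.642 ≈ 48.92 kt.
Difference ≈ 59.52 − 48.92 = 10.60 → 11 kt.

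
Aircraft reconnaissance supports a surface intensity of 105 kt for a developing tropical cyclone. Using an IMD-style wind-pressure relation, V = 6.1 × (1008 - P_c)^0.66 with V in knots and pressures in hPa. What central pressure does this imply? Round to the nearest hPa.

933 hPa

ΔP = (V / 6.1)^(1/0.66) = (105/6.1)^1.515.
105/6.1 = 17.213; 17.213^1.515 ≈ 74.56 hPa.
P_c = 1008 − 74.56 = 933.44 ≈ 933 hPa.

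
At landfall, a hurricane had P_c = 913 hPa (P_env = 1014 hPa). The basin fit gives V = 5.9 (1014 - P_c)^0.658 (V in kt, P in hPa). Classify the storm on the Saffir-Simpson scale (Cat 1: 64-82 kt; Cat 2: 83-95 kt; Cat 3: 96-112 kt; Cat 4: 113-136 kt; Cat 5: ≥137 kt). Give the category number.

4

ΔP = 1014 − 913 = 101 hPa.
V ≈ 5.9 × 101^0.658 = 5.9 × 20.84 ≈ 123 kt.
123 kt falls in the Category 4 band.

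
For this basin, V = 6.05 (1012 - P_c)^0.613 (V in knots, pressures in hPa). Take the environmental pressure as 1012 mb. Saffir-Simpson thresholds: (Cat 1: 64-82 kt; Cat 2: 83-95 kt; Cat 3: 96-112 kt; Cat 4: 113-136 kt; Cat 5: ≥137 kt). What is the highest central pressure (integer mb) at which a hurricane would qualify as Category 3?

921 mb

Category 3 begins at V = 96 kt.
Required ΔP = (96/6.05)^(1/0.613) = 15.868^1.631 ≈ 90.87 mb.
P_c ≤ 1012 − 90.87 = 921.13, so the highest integer P_c is 921 mb.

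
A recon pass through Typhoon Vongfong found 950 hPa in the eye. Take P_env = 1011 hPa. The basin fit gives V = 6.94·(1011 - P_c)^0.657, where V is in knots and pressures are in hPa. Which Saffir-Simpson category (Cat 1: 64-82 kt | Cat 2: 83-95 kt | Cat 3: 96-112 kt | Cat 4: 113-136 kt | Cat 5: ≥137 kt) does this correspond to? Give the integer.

ΔP = 1011 − 950 = 61 hPa.
V ≈ 6.94 × 61^0.657 = 6.94 × 14.89 ≈ 103 kt.
103 kt falls in the Category 3 band.

3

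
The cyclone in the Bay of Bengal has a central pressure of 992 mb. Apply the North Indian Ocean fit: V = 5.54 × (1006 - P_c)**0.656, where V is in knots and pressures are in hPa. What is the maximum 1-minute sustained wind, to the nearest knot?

ΔP = 1006 − 992 = 14 mb.
14^0.656 ≈ 5.648.
V ≈ 5.54 × 5.648 ≈ 31.3 kt.

31 kt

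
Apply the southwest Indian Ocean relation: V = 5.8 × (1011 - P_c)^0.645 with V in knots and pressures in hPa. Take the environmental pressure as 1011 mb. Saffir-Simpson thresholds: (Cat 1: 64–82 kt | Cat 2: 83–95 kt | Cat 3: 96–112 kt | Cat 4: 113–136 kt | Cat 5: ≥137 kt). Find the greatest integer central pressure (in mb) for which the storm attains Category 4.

Category 4 begins at V = 113 kt.
Required ΔP = (113/5.8)^(1/0.645) = 19.483^1.550 ≈ 99.88 mb.
P_c ≤ 1011 − 99.88 = 911.12, so the highest integer P_c is 911 mb.

911 mb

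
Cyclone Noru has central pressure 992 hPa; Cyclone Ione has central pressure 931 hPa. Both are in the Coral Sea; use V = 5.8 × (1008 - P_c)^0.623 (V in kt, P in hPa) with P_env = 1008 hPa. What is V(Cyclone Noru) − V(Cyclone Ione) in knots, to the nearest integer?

Cyclone Noru: ΔP = 16; V ≈ 5.8 × 16^0.623 ≈ 32.63 kt.
Cyclone Ione: ΔP = 77; V ≈ 5.8 × 77^0.623 ≈ 86.84 kt.
Difference ≈ 32.63 − 86.84 = -54.21 → -54 kt.

-54 kt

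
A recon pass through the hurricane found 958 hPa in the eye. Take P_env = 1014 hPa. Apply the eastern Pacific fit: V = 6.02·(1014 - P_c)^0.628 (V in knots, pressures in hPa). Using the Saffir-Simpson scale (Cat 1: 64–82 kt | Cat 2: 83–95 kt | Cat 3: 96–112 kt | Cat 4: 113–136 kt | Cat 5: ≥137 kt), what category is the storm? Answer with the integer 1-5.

1

ΔP = 1014 − 958 = 56 hPa.
V ≈ 6.02 × 56^0.628 = 6.02 × 12.53 ≈ 75 kt.
75 kt falls in the Category 1 band.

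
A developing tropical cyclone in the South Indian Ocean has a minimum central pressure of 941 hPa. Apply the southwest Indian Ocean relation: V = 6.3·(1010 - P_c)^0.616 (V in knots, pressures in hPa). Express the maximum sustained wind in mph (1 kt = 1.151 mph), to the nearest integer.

98 mph

ΔP = 1010 − 941 = 69 hPa.
V ≈ 6.3 × 69^0.616 = 6.3 × 13.575 ≈ 85.521 kt.
85.521 × 1.151 ≈ 98.43 mph → 98 mph.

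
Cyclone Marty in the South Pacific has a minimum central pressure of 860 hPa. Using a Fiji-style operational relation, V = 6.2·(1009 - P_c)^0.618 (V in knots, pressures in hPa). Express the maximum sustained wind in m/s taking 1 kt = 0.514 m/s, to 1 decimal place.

70.2 m/s

ΔP = 1009 − 860 = 149 hPa.
V ≈ 6.2 × 149^0.618 = 6.2 × 22.031 ≈ 136.591 kt.
136.591 × 0.514 ≈ 70.21 m/s → 70.2 m/s.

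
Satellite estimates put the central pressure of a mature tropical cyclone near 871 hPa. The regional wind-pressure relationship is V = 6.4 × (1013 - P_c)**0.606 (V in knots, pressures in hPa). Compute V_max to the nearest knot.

ΔP = 1013 − 871 = 142 hPa.
142^0.606 ≈ 20.151.
V ≈ 6.4 × 20.151 ≈ 129.0 kt.

129 kt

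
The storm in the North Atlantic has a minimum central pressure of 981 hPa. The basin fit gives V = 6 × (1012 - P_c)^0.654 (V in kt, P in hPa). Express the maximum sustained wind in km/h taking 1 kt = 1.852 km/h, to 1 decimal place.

ΔP = 1012 − 981 = 31 hPa.
V ≈ 6 × 31^0.654 = 6 × 9.448 ≈ 56.689 kt.
56.689 × 1.852 ≈ 104.99 km/h → 105.0 km/h.

105.0 km/h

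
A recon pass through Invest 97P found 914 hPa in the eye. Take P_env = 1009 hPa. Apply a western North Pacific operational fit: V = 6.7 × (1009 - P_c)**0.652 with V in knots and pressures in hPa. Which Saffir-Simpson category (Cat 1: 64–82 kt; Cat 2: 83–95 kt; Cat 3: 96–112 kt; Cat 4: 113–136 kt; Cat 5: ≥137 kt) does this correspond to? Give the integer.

ΔP = 1009 − 914 = 95 hPa.
V ≈ 6.7 × 95^0.652 = 6.7 × 19.47 ≈ 130 kt.
130 kt falls in the Category 4 band.

4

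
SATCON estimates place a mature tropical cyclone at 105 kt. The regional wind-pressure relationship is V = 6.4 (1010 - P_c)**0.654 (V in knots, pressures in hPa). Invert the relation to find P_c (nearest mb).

938 mb

ΔP = (V / 6.4)^(1/0.654) = (105/6.4)^1.529.
105/6.4 = 16.406; 16.406^1.529 ≈ 72.08 mb.
P_c = 1010 − 72.08 = 937.92 ≈ 938 mb.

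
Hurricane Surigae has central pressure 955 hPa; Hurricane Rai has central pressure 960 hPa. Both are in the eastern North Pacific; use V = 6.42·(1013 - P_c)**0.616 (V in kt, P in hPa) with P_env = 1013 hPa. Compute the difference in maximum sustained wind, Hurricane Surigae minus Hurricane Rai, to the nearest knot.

Hurricane Surigae: ΔP = 58; V ≈ 6.42 × 58^0.616 ≈ 78.31 kt.
Hurricane Rai: ΔP = 53; V ≈ 6.42 × 53^0.616 ≈ 74.08 kt.
Difference ≈ 78.31 − 74.08 = 4.23 → 4 kt.

4 kt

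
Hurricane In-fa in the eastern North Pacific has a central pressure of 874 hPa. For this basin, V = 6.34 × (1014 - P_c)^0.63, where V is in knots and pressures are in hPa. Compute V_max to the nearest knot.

ΔP = 1014 − 874 = 140 hPa.
140^0.63 ≈ 22.494.
V ≈ 6.34 × 22.494 ≈ 142.6 kt.

143 kt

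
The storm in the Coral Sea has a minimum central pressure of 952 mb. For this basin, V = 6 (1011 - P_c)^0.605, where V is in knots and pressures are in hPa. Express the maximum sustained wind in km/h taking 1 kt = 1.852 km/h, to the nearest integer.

ΔP = 1011 − 952 = 59 mb.
V ≈ 6 × 59^0.605 = 6 × 11.786 ≈ 70.716 kt.
70.716 × 1.852 ≈ 130.97 km/h → 131 km/h.

131 km/h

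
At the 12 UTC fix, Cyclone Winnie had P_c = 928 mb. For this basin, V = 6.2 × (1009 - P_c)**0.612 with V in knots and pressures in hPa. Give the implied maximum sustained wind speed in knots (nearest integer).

91 kt

ΔP = 1009 − 928 = 81 mb.
81^0.612 ≈ 14.723.
V ≈ 6.2 × 14.723 ≈ 91.3 kt.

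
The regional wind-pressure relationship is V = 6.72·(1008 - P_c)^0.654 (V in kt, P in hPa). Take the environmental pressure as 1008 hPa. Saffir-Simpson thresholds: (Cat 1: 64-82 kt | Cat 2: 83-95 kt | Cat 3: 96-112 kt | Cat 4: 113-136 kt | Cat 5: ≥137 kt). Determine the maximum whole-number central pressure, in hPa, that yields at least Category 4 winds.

Category 4 begins at V = 113 kt.
Required ΔP = (113/6.72)^(1/0.654) = 16.815^1.529 ≈ 74.85 hPa.
P_c ≤ 1008 − 74.85 = 933.15, so the highest integer P_c is 933 hPa.

933 hPa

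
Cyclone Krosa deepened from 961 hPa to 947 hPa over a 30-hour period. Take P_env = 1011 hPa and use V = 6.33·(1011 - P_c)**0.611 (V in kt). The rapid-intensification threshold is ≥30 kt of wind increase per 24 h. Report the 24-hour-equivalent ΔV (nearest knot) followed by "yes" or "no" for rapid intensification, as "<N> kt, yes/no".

V₁: ΔP = 50, V ≈ 6.33 × 50^0.611 ≈ 69.10 kt.
V₂: ΔP = 64, V ≈ 6.33 × 64^0.611 ≈ 80.35 kt.
ΔV over 30 h = 11.25 kt → 24 h equivalent = 11.25 × 24/30 ≈ 9.00 kt.
9 kt < 30 kt ⇒ not rapid intensification.

9 kt, no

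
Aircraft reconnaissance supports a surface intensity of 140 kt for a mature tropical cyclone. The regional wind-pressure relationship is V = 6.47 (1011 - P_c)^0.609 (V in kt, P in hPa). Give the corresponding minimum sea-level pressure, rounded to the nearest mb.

855 mb

ΔP = (V / 6.47)^(1/0.609) = (140/6.47)^1.642.
140/6.47 = 21.638; 21.638^1.642 ≈ 155.77 mb.
P_c = 1011 − 155.77 = 855.23 ≈ 855 mb.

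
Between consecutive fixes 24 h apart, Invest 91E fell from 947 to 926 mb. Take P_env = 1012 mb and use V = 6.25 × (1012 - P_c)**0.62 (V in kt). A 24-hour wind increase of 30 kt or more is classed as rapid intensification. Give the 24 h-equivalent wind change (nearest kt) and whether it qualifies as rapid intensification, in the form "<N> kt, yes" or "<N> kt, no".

V₁: ΔP = 65, V ≈ 6.25 × 65^0.62 ≈ 83.15 kt.
V₂: ΔP = 86, V ≈ 6.25 × 86^0.62 ≈ 98.92 kt.
ΔV over 24 h = 15.77 kt → 24 h equivalent = 15.77 × 24/24 ≈ 15.77 kt.
16 kt < 30 kt ⇒ not rapid intensification.

16 kt, no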